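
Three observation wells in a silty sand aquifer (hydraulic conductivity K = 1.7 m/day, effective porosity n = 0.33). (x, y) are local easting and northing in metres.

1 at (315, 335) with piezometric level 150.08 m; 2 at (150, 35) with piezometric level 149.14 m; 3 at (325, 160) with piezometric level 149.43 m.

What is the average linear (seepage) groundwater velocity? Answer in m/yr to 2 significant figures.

Taking 1 as reference: 2−1 = (-165, -300, -0.94); 3−1 = (10, -175, -0.65).
Solve a·Δx + b·Δy = Δh: det = (-165)·(-175) − 10·(-300) = 31875.
∂h/∂x = [(-0.94)·(-175) − (-0.65)·(-300)] / 31875 = -0.0009569
∂h/∂y = [(-165)·(-0.65) − 10·(-0.94)] / 31875 = +0.003660
|∇h| = √(-0.0009569² + 0.003660²) = 0.003783
Seepage velocity v = K·i/n = 1.7 × 0.003783 / 0.33 = 0.01949 m/day = 7.119 m/yr.

7.1 m/yr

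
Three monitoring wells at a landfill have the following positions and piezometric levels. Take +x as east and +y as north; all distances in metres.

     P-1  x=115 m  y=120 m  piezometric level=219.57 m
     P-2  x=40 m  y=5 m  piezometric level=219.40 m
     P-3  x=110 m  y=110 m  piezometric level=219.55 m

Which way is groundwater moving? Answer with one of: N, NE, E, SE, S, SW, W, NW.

SE

With h = a·x + b·y + c and P-1 as origin, the differences give:
  (-75)·a + (-115)·b = -0.17
  (-5)·a + (-10)·b = -0.02
Eliminate b (×(-10) and ×(-115), subtract): 175·a = -0.600 → a = ∂h/∂x = -0.003429
Back-substitute: b = ∂h/∂y = +0.003714.
Flow = −∇h = (+0.003429 east, -0.003714 north), which points southeast.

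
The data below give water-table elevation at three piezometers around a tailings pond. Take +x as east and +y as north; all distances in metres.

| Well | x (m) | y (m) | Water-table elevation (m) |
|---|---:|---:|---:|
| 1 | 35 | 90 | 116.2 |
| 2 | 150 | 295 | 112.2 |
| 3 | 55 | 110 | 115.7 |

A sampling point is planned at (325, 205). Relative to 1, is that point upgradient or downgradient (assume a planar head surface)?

downgradient

Differences from 1: to 2 (Δx, Δy, Δh) = (115, 205, -4.0); to 3 = (20, 20, -0.5).
Determinant of the coordinate differences = 115·20 − 20·205 = -1800.
∂h/∂x = [(-4.0)·20 − (-0.5)·205] / -1800 = -0.01250
∂h/∂y = [115·(-0.5) − 20·(-4.0)] / -1800 = -0.01250
Head at (325, 205) = 116.2 + (-0.01250)·(290) + (-0.01250)·(115) = 111.14 m.
That is lower than the 116.2 m at 1, so the point is downgradient.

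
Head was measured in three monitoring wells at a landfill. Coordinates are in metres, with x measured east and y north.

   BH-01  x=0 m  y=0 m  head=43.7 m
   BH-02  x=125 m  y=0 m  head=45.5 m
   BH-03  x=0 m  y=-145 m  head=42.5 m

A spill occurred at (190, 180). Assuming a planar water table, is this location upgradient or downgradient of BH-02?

∂h/∂x = (45.5 − 43.7) / (125 − 0) = +0.01440
∂h/∂y = (42.5 − 43.7) / (-145 − 0) = +0.008276
Head at (190, 180) = 43.7 + (+0.01440)·(190) + (+0.008276)·(180) = 47.93 m.
That is higher than the 45.5 m at BH-02, so the point is upgradient.

upgradient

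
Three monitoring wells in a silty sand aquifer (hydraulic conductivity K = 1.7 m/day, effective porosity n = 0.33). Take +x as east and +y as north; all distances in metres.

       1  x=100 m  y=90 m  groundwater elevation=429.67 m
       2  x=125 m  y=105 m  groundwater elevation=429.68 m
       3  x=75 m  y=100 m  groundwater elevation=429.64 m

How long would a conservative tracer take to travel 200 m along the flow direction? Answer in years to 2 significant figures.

Differences from 1: to 2 (Δx, Δy, Δh) = (25, 15, +0.01); to 3 = (-25, 10, -0.03).
Solve a·Δx + b·Δy = Δh: det = 25·10 − (-25)·15 = 625.
∂h/∂x = [(+0.01)·10 − (-0.03)·15] / 625 = +0.0008800
∂h/∂y = [25·(-0.03) − (-25)·(+0.01)] / 625 = -0.0008000
|∇h| = √(0.0008800² + -0.0008000²) = 0.001189
Seepage velocity v = K·i/n = 1.7 × 0.001189 / 0.33 = 0.006125 m/day.
t = 200 / 0.006125 = 3.265e+04 days = 89.4 years.

89 years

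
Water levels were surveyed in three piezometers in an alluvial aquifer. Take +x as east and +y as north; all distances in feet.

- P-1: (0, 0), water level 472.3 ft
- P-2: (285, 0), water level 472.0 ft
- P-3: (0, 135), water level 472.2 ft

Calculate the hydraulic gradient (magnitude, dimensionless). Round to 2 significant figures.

∂h/∂x = (472.0 − 472.3) / (285 − 0) = -0.001053
∂h/∂y = (472.2 − 472.3) / (135 − 0) = -0.0007407
|∇h| = √(-0.001053² + -0.0007407²) = 0.001287

0.0013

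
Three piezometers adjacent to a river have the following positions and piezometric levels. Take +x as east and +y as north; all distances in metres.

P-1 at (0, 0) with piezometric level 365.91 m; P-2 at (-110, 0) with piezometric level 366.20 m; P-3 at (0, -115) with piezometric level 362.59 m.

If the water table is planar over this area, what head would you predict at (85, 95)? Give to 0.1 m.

∂h/∂x = (366.20 − 365.91) / (-110 − 0) = -0.002636
∂h/∂y = (362.59 − 365.91) / (-115 − 0) = +0.02887
h(85, 95) = 365.91 + (-0.002636)·(85) + (+0.02887)·(95) = 365.91 -0.224 +2.743 = 368.429 m.

368.4 m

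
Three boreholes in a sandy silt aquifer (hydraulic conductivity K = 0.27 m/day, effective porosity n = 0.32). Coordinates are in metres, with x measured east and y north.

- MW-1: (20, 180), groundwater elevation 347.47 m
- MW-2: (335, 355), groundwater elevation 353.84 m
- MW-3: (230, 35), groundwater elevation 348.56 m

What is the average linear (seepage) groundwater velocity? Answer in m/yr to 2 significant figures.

5.6 m/yr

With h = a·x + b·y + c and MW-1 as origin, the differences give:
  315·a + 175·b = +6.37
  210·a + (-145)·b = +1.09
Eliminate b (×(-145) and ×175, subtract): -82425·a = -1114.400 → a = ∂h/∂x = +0.01352
Back-substitute: b = ∂h/∂y = +0.01206.
|∇h| = √(0.01352² + 0.01206²) = 0.01812
Seepage velocity v = K·i/n = 0.27 × 0.01812 / 0.32 = 0.01529 m/day = 5.585 m/yr.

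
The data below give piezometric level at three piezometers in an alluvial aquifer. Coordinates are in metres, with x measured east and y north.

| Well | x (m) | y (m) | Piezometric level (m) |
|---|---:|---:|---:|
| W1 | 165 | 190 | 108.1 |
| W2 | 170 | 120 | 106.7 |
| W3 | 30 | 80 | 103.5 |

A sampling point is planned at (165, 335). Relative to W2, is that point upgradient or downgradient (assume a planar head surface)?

Taking W1 as reference: W2−W1 = (5, -70, -1.4); W3−W1 = (-135, -110, -4.6).
Solve a·Δx + b·Δy = Δh: det = 5·(-110) − (-135)·(-70) = -10000.
∂h/∂x = [(-1.4)·(-110) − (-4.6)·(-70)] / -10000 = +0.01680
∂h/∂y = [5·(-4.6) − (-135)·(-1.4)] / -10000 = +0.02120
Head at (165, 335) = 108.1 + (+0.01680)·(0) + (+0.02120)·(145) = 111.17 m.
That is higher than the 106.7 m at W2, so the point is upgradient.

upgradient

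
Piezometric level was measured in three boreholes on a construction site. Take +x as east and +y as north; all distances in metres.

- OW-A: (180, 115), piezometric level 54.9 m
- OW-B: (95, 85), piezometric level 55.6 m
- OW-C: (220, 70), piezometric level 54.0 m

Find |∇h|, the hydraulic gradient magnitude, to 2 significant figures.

0.015

Taking OW-A as reference: OW-B−OW-A = (-85, -30, +0.7); OW-C−OW-A = (40, -45, -0.9).
Solve a·Δx + b·Δy = Δh: det = (-85)·(-45) − 40·(-30) = 5025.
∂h/∂x = [(+0.7)·(-45) − (-0.9)·(-30)] / 5025 = -0.01164
∂h/∂y = [(-85)·(-0.9) − 40·(+0.7)] / 5025 = +0.009652
|∇h| = √(-0.01164² + 0.009652²) = 0.01512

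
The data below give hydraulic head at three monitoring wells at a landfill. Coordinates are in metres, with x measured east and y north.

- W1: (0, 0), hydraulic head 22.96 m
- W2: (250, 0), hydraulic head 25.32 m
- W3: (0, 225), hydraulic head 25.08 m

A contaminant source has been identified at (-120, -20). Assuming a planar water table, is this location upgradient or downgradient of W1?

downgradient

∂h/∂x = (25.32 − 22.96) / (250 − 0) = +0.009440
∂h/∂y = (25.08 − 22.96) / (225 − 0) = +0.009422
Head at (-120, -20) = 22.96 + (+0.009440)·(-120) + (+0.009422)·(-20) = 21.64 m.
That is lower than the 22.96 m at W1, so the point is downgradient.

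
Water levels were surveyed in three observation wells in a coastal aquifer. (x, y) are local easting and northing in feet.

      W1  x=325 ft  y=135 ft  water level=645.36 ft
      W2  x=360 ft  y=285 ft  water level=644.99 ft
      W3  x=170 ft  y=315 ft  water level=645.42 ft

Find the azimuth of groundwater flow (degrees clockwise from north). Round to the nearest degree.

054°

With h = a·x + b·y + c and W1 as origin, the differences give:
  35·a + 150·b = -0.37
  (-155)·a + 180·b = +0.06
Eliminate b (×180 and ×150, subtract): 29550·a = -75.600 → a = ∂h/∂x = -0.002558
Back-substitute: b = ∂h/∂y = -0.001870.
Flow direction (−∇h) has components (+0.002558 E, +0.001870 N).
Azimuth = atan2(E, N) = atan2(+0.002558, +0.001870) = 53.8° ≈ 054°.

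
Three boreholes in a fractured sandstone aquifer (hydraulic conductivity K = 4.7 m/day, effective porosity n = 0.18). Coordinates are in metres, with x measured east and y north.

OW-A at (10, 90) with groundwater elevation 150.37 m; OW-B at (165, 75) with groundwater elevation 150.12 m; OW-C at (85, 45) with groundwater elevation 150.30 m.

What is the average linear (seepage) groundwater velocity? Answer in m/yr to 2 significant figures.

21 m/yr

Taking OW-A as reference: OW-B−OW-A = (155, -15, -0.25); OW-C−OW-A = (75, -45, -0.07).
Solve a·Δx + b·Δy = Δh: det = 155·(-45) − 75·(-15) = -5850.
∂h/∂x = [(-0.25)·(-45) − (-0.07)·(-15)] / -5850 = -0.001744
∂h/∂y = [155·(-0.07) − 75·(-0.25)] / -5850 = -0.001350
|∇h| = √(-0.001744² + -0.001350²) = 0.002205
Seepage velocity v = K·i/n = 4.7 × 0.002205 / 0.18 = 0.05758 m/day = 21.03 m/yr.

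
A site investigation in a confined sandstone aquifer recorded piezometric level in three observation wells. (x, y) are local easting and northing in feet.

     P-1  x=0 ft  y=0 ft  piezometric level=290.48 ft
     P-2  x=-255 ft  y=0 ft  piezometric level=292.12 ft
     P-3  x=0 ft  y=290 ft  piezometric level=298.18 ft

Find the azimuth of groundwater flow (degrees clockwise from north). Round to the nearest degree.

∂h/∂x = (292.12 − 290.48) / (-255 − 0) = -0.006431
∂h/∂y = (298.18 − 290.48) / (290 − 0) = +0.02655
Flow direction (−∇h) has components (+0.006431 E, -0.02655 N).
Azimuth = atan2(E, N) = atan2(+0.006431, -0.02655) = 166.4° ≈ 166°.

166°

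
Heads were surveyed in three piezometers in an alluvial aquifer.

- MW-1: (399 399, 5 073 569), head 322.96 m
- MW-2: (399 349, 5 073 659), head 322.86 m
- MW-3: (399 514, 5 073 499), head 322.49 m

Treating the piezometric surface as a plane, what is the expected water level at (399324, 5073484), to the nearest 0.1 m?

323.9 m

Taking MW-1 as reference: MW-2−MW-1 = (-50, 90, -0.10); MW-3−MW-1 = (115, -70, -0.47).
Solve a·Δx + b·Δy = Δh: det = (-50)·(-70) − 115·90 = -6850.
∂h/∂x = [(-0.10)·(-70) − (-0.47)·90] / -6850 = -0.007197
∂h/∂y = [(-50)·(-0.47) − 115·(-0.10)] / -6850 = -0.005109
h(399324, 5073484) = 322.96 + (-0.007197)·(-75) + (-0.005109)·(-85) = 322.96 +0.540 +0.434 = 323.934 m.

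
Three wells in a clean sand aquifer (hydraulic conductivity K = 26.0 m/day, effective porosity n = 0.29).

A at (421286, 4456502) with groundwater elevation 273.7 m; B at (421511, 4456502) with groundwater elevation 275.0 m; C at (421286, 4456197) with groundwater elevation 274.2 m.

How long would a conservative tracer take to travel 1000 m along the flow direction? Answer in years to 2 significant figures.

∂h/∂x = (275.0 − 273.7) / (421511 − 421286) = +0.005778
∂h/∂y = (274.2 − 273.7) / (4456197 − 4456502) = -0.001639
|∇h| = √(0.005778² + -0.001639²) = 0.006006
Seepage velocity v = K·i/n = 26.0 × 0.006006 / 0.29 = 0.5385 m/day.
t = 1000 / 0.5385 = 1857 days = 5.08 years.

5.1 years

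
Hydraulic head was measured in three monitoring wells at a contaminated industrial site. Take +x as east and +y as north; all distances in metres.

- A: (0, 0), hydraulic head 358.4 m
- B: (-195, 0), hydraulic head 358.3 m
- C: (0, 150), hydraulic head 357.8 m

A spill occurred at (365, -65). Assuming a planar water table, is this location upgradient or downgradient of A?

∂h/∂x = (358.3 − 358.4) / (-195 − 0) = +0.0005128
∂h/∂y = (357.8 − 358.4) / (150 − 0) = -0.004000
Head at (365, -65) = 358.4 + (+0.0005128)·(365) + (-0.004000)·(-65) = 358.85 m.
That is higher than the 358.4 m at A, so the point is upgradient.

upgradient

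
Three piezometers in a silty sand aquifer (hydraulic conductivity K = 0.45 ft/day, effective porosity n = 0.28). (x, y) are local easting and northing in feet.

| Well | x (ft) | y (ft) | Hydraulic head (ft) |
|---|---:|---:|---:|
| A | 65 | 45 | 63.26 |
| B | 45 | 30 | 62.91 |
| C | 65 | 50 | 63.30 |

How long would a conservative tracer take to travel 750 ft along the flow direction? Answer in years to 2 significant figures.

Differences from A: to B (Δx, Δy, Δh) = (-20, -15, -0.35); to C = (0, 5, +0.04).
Solve a·Δx + b·Δy = Δh: det = (-20)·5 − 0·(-15) = -100.
∂h/∂x = [(-0.35)·5 − (+0.04)·(-15)] / -100 = +0.01150
∂h/∂y = [(-20)·(+0.04) − 0·(-0.35)] / -100 = +0.008000
|∇h| = √(0.01150² + 0.008000²) = 0.01401
Seepage velocity v = K·i/n = 0.45 × 0.01401 / 0.28 = 0.02252 ft/day.
t = 750 / 0.02252 = 3.33e+04 days = 91.2 years.

91 years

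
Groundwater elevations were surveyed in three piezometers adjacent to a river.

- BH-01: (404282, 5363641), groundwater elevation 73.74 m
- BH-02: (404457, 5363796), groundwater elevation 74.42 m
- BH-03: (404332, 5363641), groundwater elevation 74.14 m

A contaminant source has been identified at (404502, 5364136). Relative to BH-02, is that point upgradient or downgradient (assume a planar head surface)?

With h = a·x + b·y + c and BH-01 as origin, the differences give:
  175·a + 155·b = +0.68
  50·a + 0·b = +0.40
Eliminate b (×0 and ×155, subtract): -7750·a = -62.000 → a = ∂h/∂x = +0.008000
Back-substitute: b = ∂h/∂y = -0.004645.
Head at (404502, 5364136) = 73.74 + (+0.008000)·(220) + (-0.004645)·(495) = 73.20 m.
That is lower than the 74.42 m at BH-02, so the point is downgradient.

downgradient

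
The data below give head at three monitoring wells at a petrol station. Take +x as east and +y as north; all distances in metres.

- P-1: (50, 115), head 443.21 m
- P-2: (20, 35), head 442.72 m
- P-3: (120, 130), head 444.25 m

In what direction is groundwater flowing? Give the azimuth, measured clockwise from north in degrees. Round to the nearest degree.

268°

Three-point gradient (reference P-1): Δ to P-2 = (-30, -80, -0.49), Δ to P-3 = (70, 15, +1.04).
∂h/∂x = +0.01473, ∂h/∂y = +0.0006019 (det = 5150).
Flow direction (−∇h) has components (-0.01473 E, -0.0006019 N).
Azimuth = atan2(E, N) = atan2(-0.01473, -0.0006019) = 267.7° ≈ 268°.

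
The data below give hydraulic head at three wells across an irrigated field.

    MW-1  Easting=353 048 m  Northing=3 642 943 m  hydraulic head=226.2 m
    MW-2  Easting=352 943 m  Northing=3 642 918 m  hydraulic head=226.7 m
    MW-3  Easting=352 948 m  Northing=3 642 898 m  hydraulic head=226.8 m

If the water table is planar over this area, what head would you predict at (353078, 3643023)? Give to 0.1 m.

With h = a·x + b·y + c and MW-1 as origin, the differences give:
  (-105)·a + (-25)·b = +0.5
  (-100)·a + (-45)·b = +0.6
Eliminate b (×(-45) and ×(-25), subtract): 2225·a = -7.50 → a = ∂h/∂x = -0.003371
Back-substitute: b = ∂h/∂y = -0.005843.
h(353078, 3643023) = 226.2 + (-0.003371)·(30) + (-0.005843)·(80) = 226.2 -0.101 -0.467 = 225.631 m.

225.6 m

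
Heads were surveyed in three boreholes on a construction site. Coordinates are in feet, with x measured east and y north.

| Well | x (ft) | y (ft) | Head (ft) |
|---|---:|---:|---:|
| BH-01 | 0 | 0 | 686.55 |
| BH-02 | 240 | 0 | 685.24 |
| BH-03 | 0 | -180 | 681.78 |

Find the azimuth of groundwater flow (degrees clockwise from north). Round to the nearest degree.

∂h/∂x = (685.24 − 686.55) / (240 − 0) = -0.005458
∂h/∂y = (681.78 − 686.55) / (-180 − 0) = +0.02650
Flow direction (−∇h) has components (+0.005458 E, -0.02650 N).
Azimuth = atan2(E, N) = atan2(+0.005458, -0.02650) = 168.4° ≈ 168°.

168°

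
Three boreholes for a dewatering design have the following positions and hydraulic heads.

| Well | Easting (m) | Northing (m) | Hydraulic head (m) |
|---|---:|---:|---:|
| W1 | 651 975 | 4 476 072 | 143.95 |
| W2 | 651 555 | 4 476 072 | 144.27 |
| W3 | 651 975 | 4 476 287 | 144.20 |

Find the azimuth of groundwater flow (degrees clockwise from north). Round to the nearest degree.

147°

∂h/∂x = (144.27 − 143.95) / (651555 − 651975) = -0.0007619
∂h/∂y = (144.20 − 143.95) / (4476287 − 4476072) = +0.001163
Flow direction (−∇h) has components (+0.0007619 E, -0.001163 N).
Azimuth = atan2(E, N) = atan2(+0.0007619, -0.001163) = 146.8° ≈ 147°.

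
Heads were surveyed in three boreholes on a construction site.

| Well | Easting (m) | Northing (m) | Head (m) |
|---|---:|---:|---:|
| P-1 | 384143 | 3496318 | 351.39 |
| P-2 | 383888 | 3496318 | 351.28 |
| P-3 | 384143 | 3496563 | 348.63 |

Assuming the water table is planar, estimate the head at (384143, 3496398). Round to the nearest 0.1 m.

350.5 m

∂h/∂x = (351.28 − 351.39) / (383888 − 384143) = +0.0004314
∂h/∂y = (348.63 − 351.39) / (3496563 − 3496318) = -0.01127
h(384143, 3496398) = 351.39 + (+0.0004314)·(0) + (-0.01127)·(80) = 351.39 +0.000 -0.901 = 350.489 m.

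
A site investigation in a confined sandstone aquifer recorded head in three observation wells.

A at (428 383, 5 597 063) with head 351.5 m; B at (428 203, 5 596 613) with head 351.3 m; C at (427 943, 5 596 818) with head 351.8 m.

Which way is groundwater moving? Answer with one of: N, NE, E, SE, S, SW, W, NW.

Three-point gradient (reference A): Δ to B = (-180, -450, -0.2), Δ to C = (-440, -245, +0.3).
∂h/∂x = -0.001196, ∂h/∂y = +0.0009227 (det = -153900).
Flow = −∇h = (+0.001196 east, -0.0009227 north), which points southeast.

SE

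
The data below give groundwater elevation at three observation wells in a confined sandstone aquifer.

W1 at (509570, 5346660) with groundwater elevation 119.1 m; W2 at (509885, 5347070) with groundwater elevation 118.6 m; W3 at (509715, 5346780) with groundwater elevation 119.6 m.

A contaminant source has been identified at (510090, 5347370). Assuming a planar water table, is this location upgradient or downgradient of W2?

downgradient

Differences from W1: to W2 (Δx, Δy, Δh) = (315, 410, -0.5); to W3 = (145, 120, +0.5).
Solve a·Δx + b·Δy = Δh: det = 315·120 − 145·410 = -21650.
∂h/∂x = [(-0.5)·120 − (+0.5)·410] / -21650 = +0.01224
∂h/∂y = [315·(+0.5) − 145·(-0.5)] / -21650 = -0.01062
Head at (510090, 5347370) = 119.1 + (+0.01224)·(520) + (-0.01062)·(710) = 117.92 m.
That is lower than the 118.6 m at W2, so the point is downgradient.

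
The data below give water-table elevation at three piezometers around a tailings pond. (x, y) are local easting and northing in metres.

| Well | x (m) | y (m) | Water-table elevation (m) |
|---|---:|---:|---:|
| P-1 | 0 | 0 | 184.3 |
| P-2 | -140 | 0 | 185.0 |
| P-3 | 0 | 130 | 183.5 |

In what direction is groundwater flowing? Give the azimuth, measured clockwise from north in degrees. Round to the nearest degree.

∂h/∂x = (185.0 − 184.3) / (-140 − 0) = -0.005000
∂h/∂y = (183.5 − 184.3) / (130 − 0) = -0.006154
Flow direction (−∇h) has components (+0.005000 E, +0.006154 N).
Azimuth = atan2(E, N) = atan2(+0.005000, +0.006154) = 39.1° ≈ 039°.

039°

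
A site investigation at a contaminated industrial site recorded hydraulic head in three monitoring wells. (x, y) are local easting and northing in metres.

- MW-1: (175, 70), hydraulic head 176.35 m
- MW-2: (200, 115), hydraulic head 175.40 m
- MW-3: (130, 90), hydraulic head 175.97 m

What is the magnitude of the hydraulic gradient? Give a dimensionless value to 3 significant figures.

Three-point gradient (reference MW-1): Δ to MW-2 = (25, 45, -0.95), Δ to MW-3 = (-45, 20, -0.38).
∂h/∂x = -0.0007525, ∂h/∂y = -0.02069 (det = 2525).
|∇h| = √(-0.0007525² + -0.02069²) = 0.0207

0.0207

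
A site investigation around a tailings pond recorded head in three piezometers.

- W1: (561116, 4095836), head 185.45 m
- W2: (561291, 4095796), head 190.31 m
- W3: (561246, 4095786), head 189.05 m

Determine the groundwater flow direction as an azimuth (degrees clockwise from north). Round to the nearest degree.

269°

With h = a·x + b·y + c and W1 as origin, the differences give:
  175·a + (-40)·b = +4.86
  130·a + (-50)·b = +3.60
Eliminate b (×(-50) and ×(-40), subtract): -3550·a = -99.000 → a = ∂h/∂x = +0.02789
Back-substitute: b = ∂h/∂y = +0.0005070.
Flow direction (−∇h) has components (-0.02789 E, -0.0005070 N).
Azimuth = atan2(E, N) = atan2(-0.02789, -0.0005070) = 269.0° ≈ 269°.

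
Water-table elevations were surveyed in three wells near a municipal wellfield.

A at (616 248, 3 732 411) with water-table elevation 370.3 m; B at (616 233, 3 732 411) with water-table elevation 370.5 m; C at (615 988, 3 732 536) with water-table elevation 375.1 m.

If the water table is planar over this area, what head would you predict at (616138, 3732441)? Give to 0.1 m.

Differences from A: to B (Δx, Δy, Δh) = (-15, 0, +0.2); to C = (-260, 125, +4.8).
Determinant of the coordinate differences = (-15)·125 − (-260)·0 = -1875.
∂h/∂x = [(+0.2)·125 − (+4.8)·0] / -1875 = -0.01333
∂h/∂y = [(-15)·(+4.8) − (-260)·(+0.2)] / -1875 = +0.01067
h(616138, 3732441) = 370.3 + (-0.01333)·(-110) + (+0.01067)·(30) = 370.3 +1.467 +0.320 = 372.087 m.

372.1 m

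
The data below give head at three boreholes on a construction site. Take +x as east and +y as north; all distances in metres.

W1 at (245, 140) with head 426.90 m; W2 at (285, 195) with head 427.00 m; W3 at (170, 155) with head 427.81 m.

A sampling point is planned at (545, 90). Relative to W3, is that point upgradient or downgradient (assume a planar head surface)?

With h = a·x + b·y + c and W1 as origin, the differences give:
  40·a + 55·b = +0.10
  (-75)·a + 15·b = +0.91
Eliminate b (×15 and ×55, subtract): 4725·a = -48.550 → a = ∂h/∂x = -0.01028
Back-substitute: b = ∂h/∂y = +0.009291.
Head at (545, 90) = 426.90 + (-0.01028)·(300) + (+0.009291)·(-50) = 423.35 m.
That is lower than the 427.81 m at W3, so the point is downgradient.

downgradient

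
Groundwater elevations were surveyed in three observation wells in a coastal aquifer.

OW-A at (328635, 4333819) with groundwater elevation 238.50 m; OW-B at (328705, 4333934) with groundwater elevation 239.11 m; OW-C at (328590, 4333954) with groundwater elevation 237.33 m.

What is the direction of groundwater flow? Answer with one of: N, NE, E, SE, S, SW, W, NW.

W

With h = a·x + b·y + c and OW-A as origin, the differences give:
  70·a + 115·b = +0.61
  (-45)·a + 135·b = -1.17
Eliminate b (×135 and ×115, subtract): 14625·a = 216.900 → a = ∂h/∂x = +0.01483
Back-substitute: b = ∂h/∂y = -0.003723.
Flow = −∇h = (-0.01483 east, +0.003723 north), which points west.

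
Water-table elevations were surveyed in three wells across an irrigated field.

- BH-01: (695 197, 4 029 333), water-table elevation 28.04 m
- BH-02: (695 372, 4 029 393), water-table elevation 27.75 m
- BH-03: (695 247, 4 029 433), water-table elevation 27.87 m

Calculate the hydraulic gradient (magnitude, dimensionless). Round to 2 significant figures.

Taking BH-01 as reference: BH-02−BH-01 = (175, 60, -0.29); BH-03−BH-01 = (50, 100, -0.17).
Solve a·Δx + b·Δy = Δh: det = 175·100 − 50·60 = 14500.
∂h/∂x = [(-0.29)·100 − (-0.17)·60] / 14500 = -0.001297
∂h/∂y = [175·(-0.17) − 50·(-0.29)] / 14500 = -0.001052
|∇h| = √(-0.001297² + -0.001052²) = 0.00167

0.0017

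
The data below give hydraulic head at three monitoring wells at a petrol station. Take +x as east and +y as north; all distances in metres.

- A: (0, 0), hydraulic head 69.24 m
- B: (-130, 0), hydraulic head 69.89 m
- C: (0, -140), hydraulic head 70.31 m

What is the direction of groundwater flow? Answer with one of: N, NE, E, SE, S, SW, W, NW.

∂h/∂x = (69.89 − 69.24) / (-130 − 0) = -0.005000
∂h/∂y = (70.31 − 69.24) / (-140 − 0) = -0.007643
Flow = −∇h = (+0.005000 east, +0.007643 north), which points northeast.

NE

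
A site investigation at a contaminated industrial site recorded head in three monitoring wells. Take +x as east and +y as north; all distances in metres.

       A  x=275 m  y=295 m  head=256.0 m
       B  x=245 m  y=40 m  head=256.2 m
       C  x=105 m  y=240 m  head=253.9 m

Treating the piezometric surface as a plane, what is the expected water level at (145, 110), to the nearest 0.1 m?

Differences from A: to B (Δx, Δy, Δh) = (-30, -255, +0.2); to C = (-170, -55, -2.1).
Solve a·Δx + b·Δy = Δh: det = (-30)·(-55) − (-170)·(-255) = -41700.
∂h/∂x = [(+0.2)·(-55) − (-2.1)·(-255)] / -41700 = +0.01311
∂h/∂y = [(-30)·(-2.1) − (-170)·(+0.2)] / -41700 = -0.002326
h(145, 110) = 256.0 + (+0.01311)·(-130) + (-0.002326)·(-185) = 256.0 -1.704 +0.430 = 254.727 m.

254.7 m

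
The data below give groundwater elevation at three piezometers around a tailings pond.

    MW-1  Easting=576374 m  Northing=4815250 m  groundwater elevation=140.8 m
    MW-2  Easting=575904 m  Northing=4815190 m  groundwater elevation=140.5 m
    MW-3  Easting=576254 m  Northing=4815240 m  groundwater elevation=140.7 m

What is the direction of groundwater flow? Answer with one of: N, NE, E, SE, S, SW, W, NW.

Taking MW-1 as reference: MW-2−MW-1 = (-470, -60, -0.3); MW-3−MW-1 = (-120, -10, -0.1).
Determinant of the coordinate differences = (-470)·(-10) − (-120)·(-60) = -2500.
∂h/∂x = [(-0.3)·(-10) − (-0.1)·(-60)] / -2500 = +0.001200
∂h/∂y = [(-470)·(-0.1) − (-120)·(-0.3)] / -2500 = -0.004400
Flow = −∇h = (-0.001200 east, +0.004400 north), which points north.

N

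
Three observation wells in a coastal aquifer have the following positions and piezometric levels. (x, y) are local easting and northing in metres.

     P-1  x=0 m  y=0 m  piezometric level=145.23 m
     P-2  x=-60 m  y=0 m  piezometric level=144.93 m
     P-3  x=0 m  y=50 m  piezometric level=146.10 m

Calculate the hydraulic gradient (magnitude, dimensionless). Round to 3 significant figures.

0.0181

∂h/∂x = (144.93 − 145.23) / (-60 − 0) = +0.005000
∂h/∂y = (146.10 − 145.23) / (50 − 0) = +0.01740
|∇h| = √(0.005000² + 0.01740²) = 0.0181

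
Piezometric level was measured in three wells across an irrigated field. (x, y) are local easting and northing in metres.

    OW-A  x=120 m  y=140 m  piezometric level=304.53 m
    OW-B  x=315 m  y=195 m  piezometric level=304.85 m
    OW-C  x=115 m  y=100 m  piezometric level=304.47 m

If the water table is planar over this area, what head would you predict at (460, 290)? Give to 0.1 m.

305.2 m

With h = a·x + b·y + c and OW-A as origin, the differences give:
  195·a + 55·b = +0.32
  (-5)·a + (-40)·b = -0.06
Eliminate b (×(-40) and ×55, subtract): -7525·a = -9.500 → a = ∂h/∂x = +0.001262
Back-substitute: b = ∂h/∂y = +0.001342.
h(460, 290) = 304.53 + (+0.001262)·(340) + (+0.001342)·(150) = 304.53 +0.429 +0.201 = 305.161 m.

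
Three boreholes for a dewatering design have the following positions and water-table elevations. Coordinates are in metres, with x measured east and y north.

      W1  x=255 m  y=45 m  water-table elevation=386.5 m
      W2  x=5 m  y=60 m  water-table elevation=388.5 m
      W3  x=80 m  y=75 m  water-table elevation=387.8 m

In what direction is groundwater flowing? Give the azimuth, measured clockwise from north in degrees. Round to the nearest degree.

Taking W1 as reference: W2−W1 = (-250, 15, +2.0); W3−W1 = (-175, 30, +1.3).
Determinant of the coordinate differences = (-250)·30 − (-175)·15 = -4875.
∂h/∂x = [(+2.0)·30 − (+1.3)·15] / -4875 = -0.008308
∂h/∂y = [(-250)·(+1.3) − (-175)·(+2.0)] / -4875 = -0.005128
Flow direction (−∇h) has components (+0.008308 E, +0.005128 N).
Azimuth = atan2(E, N) = atan2(+0.008308, +0.005128) = 58.3° ≈ 058°.

058°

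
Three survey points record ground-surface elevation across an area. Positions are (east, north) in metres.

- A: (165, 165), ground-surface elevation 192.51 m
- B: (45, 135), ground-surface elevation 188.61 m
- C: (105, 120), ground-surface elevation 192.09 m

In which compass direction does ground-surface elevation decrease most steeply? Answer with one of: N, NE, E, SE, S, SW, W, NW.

NW

With z = a·x + b·y + c and A as origin, the differences give:
  (-120)·a + (-30)·b = -3.90
  (-60)·a + (-45)·b = -0.42
Eliminate b (×(-45) and ×(-30), subtract): 3600·a = 162.900 → a = ∂z/∂x = +0.04525
Back-substitute: b = ∂z/∂y = -0.05100.
Steepest decrease is along −∇f = (-0.04525 E, +0.05100 N) → northwest.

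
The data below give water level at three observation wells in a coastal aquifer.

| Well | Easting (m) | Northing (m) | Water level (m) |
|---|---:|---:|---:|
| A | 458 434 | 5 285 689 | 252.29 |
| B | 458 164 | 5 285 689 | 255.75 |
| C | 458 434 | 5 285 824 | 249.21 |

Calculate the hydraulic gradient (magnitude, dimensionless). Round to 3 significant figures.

0.0262

∂h/∂x = (255.75 − 252.29) / (458164 − 458434) = -0.01281
∂h/∂y = (249.21 − 252.29) / (5285824 − 5285689) = -0.02281
|∇h| = √(-0.01281² + -0.02281²) = 0.02616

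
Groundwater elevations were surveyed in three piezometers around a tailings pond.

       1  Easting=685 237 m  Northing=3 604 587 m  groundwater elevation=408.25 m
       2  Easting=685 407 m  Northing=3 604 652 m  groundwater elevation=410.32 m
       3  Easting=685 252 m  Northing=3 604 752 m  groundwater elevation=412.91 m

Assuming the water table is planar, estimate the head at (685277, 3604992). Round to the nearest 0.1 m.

419.7 m

Differences from 1: to 2 (Δx, Δy, Δh) = (170, 65, +2.07); to 3 = (15, 165, +4.66).
Solve a·Δx + b·Δy = Δh: det = 170·165 − 15·65 = 27075.
∂h/∂x = [(+2.07)·165 − (+4.66)·65] / 27075 = +0.001428
∂h/∂y = [170·(+4.66) − 15·(+2.07)] / 27075 = +0.02811
h(685277, 3604992) = 408.25 + (+0.001428)·(40) + (+0.02811)·(405) = 408.25 +0.057 +11.386 = 419.693 m.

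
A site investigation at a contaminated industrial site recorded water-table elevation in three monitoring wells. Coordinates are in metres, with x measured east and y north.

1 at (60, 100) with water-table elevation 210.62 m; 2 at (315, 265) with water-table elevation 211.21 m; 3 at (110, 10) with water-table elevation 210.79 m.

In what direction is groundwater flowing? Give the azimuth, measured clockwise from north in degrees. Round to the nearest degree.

Taking 1 as reference: 2−1 = (255, 165, +0.59); 3−1 = (50, -90, +0.17).
Solve a·Δx + b·Δy = Δh: det = 255·(-90) − 50·165 = -31200.
∂h/∂x = [(+0.59)·(-90) − (+0.17)·165] / -31200 = +0.002601
∂h/∂y = [255·(+0.17) − 50·(+0.59)] / -31200 = -0.0004439
Flow direction (−∇h) has components (-0.002601 E, +0.0004439 N).
Azimuth = atan2(E, N) = atan2(-0.002601, +0.0004439) = 279.7° ≈ 280°.

280°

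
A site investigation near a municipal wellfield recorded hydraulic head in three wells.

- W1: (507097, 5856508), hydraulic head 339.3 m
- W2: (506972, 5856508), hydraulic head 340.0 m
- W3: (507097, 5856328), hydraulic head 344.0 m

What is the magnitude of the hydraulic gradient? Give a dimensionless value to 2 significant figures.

∂h/∂x = (340.0 − 339.3) / (506972 − 507097) = -0.005600
∂h/∂y = (344.0 − 339.3) / (5856328 − 5856508) = -0.02611
|∇h| = √(-0.005600² + -0.02611²) = 0.0267

0.027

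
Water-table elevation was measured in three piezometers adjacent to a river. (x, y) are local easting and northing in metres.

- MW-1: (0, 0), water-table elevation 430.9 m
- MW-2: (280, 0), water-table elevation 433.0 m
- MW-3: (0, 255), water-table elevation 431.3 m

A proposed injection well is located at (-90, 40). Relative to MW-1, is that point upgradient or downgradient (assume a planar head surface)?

downgradient

∂h/∂x = (433.0 − 430.9) / (280 − 0) = +0.007500
∂h/∂y = (431.3 − 430.9) / (255 − 0) = +0.001569
Head at (-90, 40) = 430.9 + (+0.007500)·(-90) + (+0.001569)·(40) = 430.29 m.
That is lower than the 430.9 m at MW-1, so the point is downgradient.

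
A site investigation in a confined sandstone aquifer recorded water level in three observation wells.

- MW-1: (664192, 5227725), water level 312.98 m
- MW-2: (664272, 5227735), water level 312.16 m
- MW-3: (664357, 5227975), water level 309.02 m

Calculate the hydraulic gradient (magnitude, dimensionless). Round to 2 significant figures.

Taking MW-1 as reference: MW-2−MW-1 = (80, 10, -0.82); MW-3−MW-1 = (165, 250, -3.96).
Solve a·Δx + b·Δy = Δh: det = 80·250 − 165·10 = 18350.
∂h/∂x = [(-0.82)·250 − (-3.96)·10] / 18350 = -0.009014
∂h/∂y = [80·(-3.96) − 165·(-0.82)] / 18350 = -0.009891
|∇h| = √(-0.009014² + -0.009891²) = 0.01338

0.013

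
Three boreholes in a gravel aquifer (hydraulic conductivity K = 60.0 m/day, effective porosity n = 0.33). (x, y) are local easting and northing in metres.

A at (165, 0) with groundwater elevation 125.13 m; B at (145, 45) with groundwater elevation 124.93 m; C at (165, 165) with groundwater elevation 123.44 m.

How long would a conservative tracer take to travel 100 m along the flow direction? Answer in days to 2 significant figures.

33 days

Three-point gradient (reference A): Δ to B = (-20, 45, -0.20), Δ to C = (0, 165, -1.69).
∂h/∂x = -0.01305, ∂h/∂y = -0.01024 (det = -3300).
|∇h| = √(-0.01305² + -0.01024²) = 0.01659
Seepage velocity v = K·i/n = 60.0 × 0.01659 / 0.33 = 3.016 m/day.
t = 100 / 3.016 = 33.16 days.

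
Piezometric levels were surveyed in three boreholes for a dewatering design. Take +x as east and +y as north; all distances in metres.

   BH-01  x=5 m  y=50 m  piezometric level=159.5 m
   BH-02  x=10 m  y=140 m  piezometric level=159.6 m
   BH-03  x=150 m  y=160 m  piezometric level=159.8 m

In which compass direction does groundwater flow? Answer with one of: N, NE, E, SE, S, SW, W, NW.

SW

Differences from BH-01: to BH-02 (Δx, Δy, Δh) = (5, 90, +0.1); to BH-03 = (145, 110, +0.3).
Solve a·Δx + b·Δy = Δh: det = 5·110 − 145·90 = -12500.
∂h/∂x = [(+0.1)·110 − (+0.3)·90] / -12500 = +0.001280
∂h/∂y = [5·(+0.3) − 145·(+0.1)] / -12500 = +0.001040
Flow = −∇h = (-0.001280 east, -0.001040 north), which points southwest.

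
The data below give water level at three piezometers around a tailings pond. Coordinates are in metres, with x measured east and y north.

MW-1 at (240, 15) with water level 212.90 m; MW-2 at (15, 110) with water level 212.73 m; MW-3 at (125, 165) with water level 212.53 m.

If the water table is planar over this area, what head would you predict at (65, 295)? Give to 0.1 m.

Differences from MW-1: to MW-2 (Δx, Δy, Δh) = (-225, 95, -0.17); to MW-3 = (-115, 150, -0.37).
Determinant of the coordinate differences = (-225)·150 − (-115)·95 = -22825.
∂h/∂x = [(-0.17)·150 − (-0.37)·95] / -22825 = -0.0004228
∂h/∂y = [(-225)·(-0.37) − (-115)·(-0.17)] / -22825 = -0.002791
h(65, 295) = 212.90 + (-0.0004228)·(-175) + (-0.002791)·(280) = 212.90 +0.074 -0.781 = 212.193 m.

212.2 m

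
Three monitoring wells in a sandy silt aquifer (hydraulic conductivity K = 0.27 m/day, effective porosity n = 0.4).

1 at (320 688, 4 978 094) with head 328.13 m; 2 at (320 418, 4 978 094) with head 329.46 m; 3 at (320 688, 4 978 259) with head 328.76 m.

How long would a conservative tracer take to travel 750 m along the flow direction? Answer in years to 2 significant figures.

490 years

∂h/∂x = (329.46 − 328.13) / (320418 − 320688) = -0.004926
∂h/∂y = (328.76 − 328.13) / (4978259 − 4978094) = +0.003818
|∇h| = √(-0.004926² + 0.003818²) = 0.006232
Seepage velocity v = K·i/n = 0.27 × 0.006232 / 0.4 = 0.004207 m/day.
t = 750 / 0.004207 = 1.783e+05 days = 488 years.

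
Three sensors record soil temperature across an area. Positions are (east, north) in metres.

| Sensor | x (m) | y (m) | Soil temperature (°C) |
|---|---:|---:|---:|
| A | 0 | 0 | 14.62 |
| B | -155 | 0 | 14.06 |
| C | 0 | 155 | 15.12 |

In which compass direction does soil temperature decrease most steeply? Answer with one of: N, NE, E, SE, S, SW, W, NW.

SW

∂T/∂x = (14.06 − 14.62) / (-155 − 0) = +0.003613
∂T/∂y = (15.12 − 14.62) / (155 − 0) = +0.003226
Steepest decrease is along −∇f = (-0.003613 E, -0.003226 N) → southwest.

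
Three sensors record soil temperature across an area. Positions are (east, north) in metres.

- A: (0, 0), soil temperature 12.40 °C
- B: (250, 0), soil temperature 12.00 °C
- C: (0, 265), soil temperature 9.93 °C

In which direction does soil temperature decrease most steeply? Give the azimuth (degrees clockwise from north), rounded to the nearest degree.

∂T/∂x = (12.00 − 12.40) / (250 − 0) = -0.001600
∂T/∂y = (9.93 − 12.40) / (265 − 0) = -0.009321
Steepest decrease is along −∇f: components (+0.001600 E, +0.009321 N).
Azimuth = atan2(+0.001600, +0.009321) = 9.7° ≈ 010°.

010°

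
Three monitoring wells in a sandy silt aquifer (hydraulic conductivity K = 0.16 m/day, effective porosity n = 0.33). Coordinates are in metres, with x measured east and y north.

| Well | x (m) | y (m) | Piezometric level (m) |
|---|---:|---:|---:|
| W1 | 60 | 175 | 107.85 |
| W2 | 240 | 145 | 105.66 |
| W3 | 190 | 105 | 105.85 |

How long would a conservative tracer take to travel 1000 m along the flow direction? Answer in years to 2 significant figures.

410 years

Differences from W1: to W2 (Δx, Δy, Δh) = (180, -30, -2.19); to W3 = (130, -70, -2.00).
Solve a·Δx + b·Δy = Δh: det = 180·(-70) − 130·(-30) = -8700.
∂h/∂x = [(-2.19)·(-70) − (-2.00)·(-30)] / -8700 = -0.01072
∂h/∂y = [180·(-2.00) − 130·(-2.19)] / -8700 = +0.008655
|∇h| = √(-0.01072² + 0.008655²) = 0.01378
Seepage velocity v = K·i/n = 0.16 × 0.01378 / 0.33 = 0.006681 m/day.
t = 1000 / 0.006681 = 1.497e+05 days = 410 years.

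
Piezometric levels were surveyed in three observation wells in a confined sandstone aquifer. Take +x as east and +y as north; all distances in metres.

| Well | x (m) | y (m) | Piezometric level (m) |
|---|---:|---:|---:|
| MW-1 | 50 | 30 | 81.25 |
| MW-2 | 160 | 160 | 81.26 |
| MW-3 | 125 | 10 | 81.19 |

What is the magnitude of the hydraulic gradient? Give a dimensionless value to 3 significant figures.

0.000885

Taking MW-1 as reference: MW-2−MW-1 = (110, 130, +0.01); MW-3−MW-1 = (75, -20, -0.06).
Determinant of the coordinate differences = 110·(-20) − 75·130 = -11950.
∂h/∂x = [(+0.01)·(-20) − (-0.06)·130] / -11950 = -0.0006360
∂h/∂y = [110·(-0.06) − 75·(+0.01)] / -11950 = +0.0006151
|∇h| = √(-0.0006360² + 0.0006151²) = 0.0008848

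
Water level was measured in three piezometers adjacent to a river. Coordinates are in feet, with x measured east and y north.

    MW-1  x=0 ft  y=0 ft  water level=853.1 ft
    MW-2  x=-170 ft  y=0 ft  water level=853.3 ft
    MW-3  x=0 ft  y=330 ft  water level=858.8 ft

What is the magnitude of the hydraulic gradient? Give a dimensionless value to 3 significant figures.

∂h/∂x = (853.3 − 853.1) / (-170 − 0) = -0.001176
∂h/∂y = (858.8 − 853.1) / (330 − 0) = +0.01727
|∇h| = √(-0.001176² + 0.01727²) = 0.01731

0.0173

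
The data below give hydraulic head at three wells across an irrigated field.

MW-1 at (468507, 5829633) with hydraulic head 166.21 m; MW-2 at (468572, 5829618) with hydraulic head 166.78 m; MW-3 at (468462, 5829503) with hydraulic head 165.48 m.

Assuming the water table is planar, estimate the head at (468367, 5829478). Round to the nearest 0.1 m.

164.5 m

With h = a·x + b·y + c and MW-1 as origin, the differences give:
  65·a + (-15)·b = +0.57
  (-45)·a + (-130)·b = -0.73
Eliminate b (×(-130) and ×(-15), subtract): -9125·a = -85.050 → a = ∂h/∂x = +0.009321
Back-substitute: b = ∂h/∂y = +0.002389.
h(468367, 5829478) = 166.21 + (+0.009321)·(-140) + (+0.002389)·(-155) = 166.21 -1.305 -0.370 = 164.535 m.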